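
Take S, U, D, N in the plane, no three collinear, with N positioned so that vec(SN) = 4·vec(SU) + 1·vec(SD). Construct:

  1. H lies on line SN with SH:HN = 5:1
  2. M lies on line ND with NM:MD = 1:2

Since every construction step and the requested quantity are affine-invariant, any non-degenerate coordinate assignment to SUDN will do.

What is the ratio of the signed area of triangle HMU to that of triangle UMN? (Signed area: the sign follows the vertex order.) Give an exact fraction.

[HMU]:[UMN] = -17/24

Set S = (0, 0), U = (1, 0), D = (0, 1), N = (4, 1); any affine frame gives the same invariant.
1. H lies on line SN with SH:HN = 5:1 ⇒ H = (10/3, 5/6)
2. M lies on line ND with NM:MD = 1:2 ⇒ M = (8/3, 1)
2·[HMU] = 17/18, 2·[UMN] = -4/3
[HMU]:[UMN] = 17/18:-4/3 = -17/24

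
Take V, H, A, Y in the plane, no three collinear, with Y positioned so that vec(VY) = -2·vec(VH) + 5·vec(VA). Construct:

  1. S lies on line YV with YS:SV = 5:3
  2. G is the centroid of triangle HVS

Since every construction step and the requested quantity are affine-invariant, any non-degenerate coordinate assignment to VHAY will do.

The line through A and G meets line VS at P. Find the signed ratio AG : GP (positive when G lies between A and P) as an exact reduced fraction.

Work in coordinates with V = (0, 0), H = (1, 0), A = (0, 1), Y = (-2, 5).
1. S lies on line YV with YS:SV = 5:3 ⇒ S = (-3/4, 15/8)
2. G is the centroid of triangle HVS ⇒ G = (1/12, 5/8)
line AG meets VS at P = (1/2, -5/4)
G = A + t·(P−A) with t = 1/6, so AG:GP = 1/6:5/6

AG:GP = 1/5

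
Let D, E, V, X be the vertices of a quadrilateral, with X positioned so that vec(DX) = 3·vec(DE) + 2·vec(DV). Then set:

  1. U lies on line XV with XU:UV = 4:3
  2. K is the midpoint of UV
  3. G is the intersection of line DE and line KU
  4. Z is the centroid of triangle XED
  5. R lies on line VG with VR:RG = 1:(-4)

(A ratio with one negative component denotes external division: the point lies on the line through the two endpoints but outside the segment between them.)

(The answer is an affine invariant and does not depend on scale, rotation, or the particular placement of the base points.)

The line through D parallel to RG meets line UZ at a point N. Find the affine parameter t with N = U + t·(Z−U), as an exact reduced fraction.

t = 9/7

Set D = (0, 0), E = (1, 0), V = (0, 1), X = (3, 2); any affine frame gives the same invariant.
1. U lies on line XV with XU:UV = 4:3 ⇒ U = (9/7, 10/7)
2. K is the midpoint of UV ⇒ K = (9/14, 17/14)
3. G is the intersection of line DE and line KU ⇒ G = (-3, 0)
4. Z is the centroid of triangle XED ⇒ Z = (4/3, 2/3)
5. R lies on line VG with VR:RG = 1:(-4) ⇒ R = (1, 4/3)
through D parallel to RG: direction (-4, -4/3); meets UZ at N = (66/49, 22/49)
N = U + t·(Z−U) with t = 9/7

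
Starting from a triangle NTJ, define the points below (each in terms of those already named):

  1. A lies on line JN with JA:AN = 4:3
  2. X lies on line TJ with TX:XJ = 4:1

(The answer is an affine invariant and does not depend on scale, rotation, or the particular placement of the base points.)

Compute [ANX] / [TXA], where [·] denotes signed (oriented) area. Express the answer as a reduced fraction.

Work in coordinates with N = (0, 0), T = (1, 0), J = (0, 1).
1. A lies on line JN with JA:AN = 4:3 ⇒ A = (0, 3/7)
2. X lies on line TJ with TX:XJ = 4:1 ⇒ X = (1/5, 4/5)
2·[ANX] = 3/35, 2·[TXA] = 16/35
[ANX]:[TXA] = 3/35:16/35 = 3/16

[ANX]:[TXA] = 3/16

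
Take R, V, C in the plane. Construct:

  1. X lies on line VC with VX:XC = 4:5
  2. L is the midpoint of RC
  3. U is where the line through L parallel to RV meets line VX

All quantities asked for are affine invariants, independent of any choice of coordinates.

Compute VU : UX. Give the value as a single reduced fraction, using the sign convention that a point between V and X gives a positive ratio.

Assign R = (0, 0), V = (1, 0), C = (0, 1) — the answer is frame-independent, so this choice is without loss of generality.
1. X lies on line VC with VX:XC = 4:5 ⇒ X = (5/9, 4/9)
2. L is the midpoint of RC ⇒ L = (0, 1/2)
3. U is where the line through L parallel to RV meets line VX ⇒ U = (1/2, 1/2)
U = V + t·(X−V) with t = 9/8, so VU:UX = t:(1−t) = 9/8:-1/8

VU:UX = -9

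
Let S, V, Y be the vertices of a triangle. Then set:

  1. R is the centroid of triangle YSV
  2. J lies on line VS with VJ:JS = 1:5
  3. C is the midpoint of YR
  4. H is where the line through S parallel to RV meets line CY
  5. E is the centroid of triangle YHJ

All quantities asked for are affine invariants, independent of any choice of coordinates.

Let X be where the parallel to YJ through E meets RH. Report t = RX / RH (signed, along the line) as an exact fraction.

t = -1/3

Set S = (0, 0), V = (1, 0), Y = (0, 1); any affine frame gives the same invariant.
1. R is the centroid of triangle YSV ⇒ R = (1/3, 1/3)
2. J lies on line VS with VJ:JS = 1:5 ⇒ J = (5/6, 0)
3. C is the midpoint of YR ⇒ C = (1/6, 2/3)
4. H is where the line through S parallel to RV meets line CY ⇒ H = (2/3, -1/3)
5. E is the centroid of triangle YHJ ⇒ E = (1/2, 2/9)
through E parallel to YJ: direction (5/6, -1); meets RH at X = (2/9, 5/9)
X = R + t·(H−R) with t = -1/3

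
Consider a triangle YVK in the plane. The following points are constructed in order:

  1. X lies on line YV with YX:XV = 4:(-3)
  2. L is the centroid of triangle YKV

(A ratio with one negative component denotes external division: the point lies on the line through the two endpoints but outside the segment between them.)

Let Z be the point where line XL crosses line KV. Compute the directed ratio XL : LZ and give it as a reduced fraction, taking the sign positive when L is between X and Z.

XL:LZ = -10

Set Y = (0, 0), V = (1, 0), K = (0, 1); any affine frame gives the same invariant.
1. X lies on line YV with YX:XV = 4:(-3) ⇒ X = (4, 0)
2. L is the centroid of triangle YKV ⇒ L = (1/3, 1/3)
line XL meets KV at Z = (7/10, 3/10)
L = X + t·(Z−X) with t = 10/9, so XL:LZ = 10/9:-1/9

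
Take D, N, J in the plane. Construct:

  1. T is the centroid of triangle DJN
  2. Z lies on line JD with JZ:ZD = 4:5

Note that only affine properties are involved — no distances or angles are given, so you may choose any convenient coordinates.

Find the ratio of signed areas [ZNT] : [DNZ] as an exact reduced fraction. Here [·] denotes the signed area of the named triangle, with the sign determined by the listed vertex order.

Work in coordinates with D = (0, 0), N = (1, 0), J = (0, 1).
1. T is the centroid of triangle DJN ⇒ T = (1/3, 1/3)
2. Z lies on line JD with JZ:ZD = 4:5 ⇒ Z = (0, 5/9)
2·[ZNT] = -1/27, 2·[DNZ] = 5/9
[ZNT]:[DNZ] = -1/27:5/9 = -1/15

[ZNT]:[DNZ] = -1/15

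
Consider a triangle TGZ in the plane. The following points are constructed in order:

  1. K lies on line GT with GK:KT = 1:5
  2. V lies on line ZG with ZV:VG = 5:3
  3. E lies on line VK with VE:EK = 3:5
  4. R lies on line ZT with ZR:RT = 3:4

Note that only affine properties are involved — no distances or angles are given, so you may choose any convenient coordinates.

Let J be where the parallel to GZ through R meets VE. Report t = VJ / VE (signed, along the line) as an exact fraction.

t = 48/7

Work in coordinates with T = (0, 0), G = (1, 0), Z = (0, 1).
1. K lies on line GT with GK:KT = 1:5 ⇒ K = (5/6, 0)
2. V lies on line ZG with ZV:VG = 5:3 ⇒ V = (5/8, 3/8)
3. E lies on line VK with VE:EK = 3:5 ⇒ E = (45/64, 15/64)
4. R lies on line ZT with ZR:RT = 3:4 ⇒ R = (0, 4/7)
through R parallel to GZ: direction (-1, 1); meets VE at J = (65/56, -33/56)
J = V + t·(E−V) with t = 48/7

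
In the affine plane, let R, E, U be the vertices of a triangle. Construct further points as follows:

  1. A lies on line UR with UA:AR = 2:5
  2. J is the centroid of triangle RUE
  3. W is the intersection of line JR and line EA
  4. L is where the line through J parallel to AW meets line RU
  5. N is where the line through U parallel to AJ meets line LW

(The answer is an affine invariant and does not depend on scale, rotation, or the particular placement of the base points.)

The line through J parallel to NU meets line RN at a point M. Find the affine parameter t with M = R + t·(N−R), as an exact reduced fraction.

Work in coordinates with R = (0, 0), E = (1, 0), U = (0, 1).
1. A lies on line UR with UA:AR = 2:5 ⇒ A = (0, 5/7)
2. J is the centroid of triangle RUE ⇒ J = (1/3, 1/3)
3. W is the intersection of line JR and line EA ⇒ W = (5/12, 5/12)
4. L is where the line through J parallel to AW meets line RU ⇒ L = (0, 4/7)
5. N is where the line through U parallel to AJ meets line LW ⇒ N = (5/9, 23/63)
through J parallel to NU: direction (-5/9, 40/63); meets RN at M = (25/63, 115/441)
M = R + t·(N−R) with t = 5/7

t = 5/7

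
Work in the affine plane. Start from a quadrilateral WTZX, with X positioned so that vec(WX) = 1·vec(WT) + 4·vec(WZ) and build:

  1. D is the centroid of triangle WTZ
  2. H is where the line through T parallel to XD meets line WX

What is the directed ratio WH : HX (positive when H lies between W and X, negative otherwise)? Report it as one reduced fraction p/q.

Set W = (0, 0), T = (1, 0), Z = (0, 1), X = (1, 4); any affine frame gives the same invariant.
1. D is the centroid of triangle WTZ ⇒ D = (1/3, 1/3)
2. H is where the line through T parallel to XD meets line WX ⇒ H = (11/3, 44/3)
H = W + t·(X−W) with t = 11/3, so WH:HX = t:(1−t) = 11/3:-8/3

WH:HX = -11/8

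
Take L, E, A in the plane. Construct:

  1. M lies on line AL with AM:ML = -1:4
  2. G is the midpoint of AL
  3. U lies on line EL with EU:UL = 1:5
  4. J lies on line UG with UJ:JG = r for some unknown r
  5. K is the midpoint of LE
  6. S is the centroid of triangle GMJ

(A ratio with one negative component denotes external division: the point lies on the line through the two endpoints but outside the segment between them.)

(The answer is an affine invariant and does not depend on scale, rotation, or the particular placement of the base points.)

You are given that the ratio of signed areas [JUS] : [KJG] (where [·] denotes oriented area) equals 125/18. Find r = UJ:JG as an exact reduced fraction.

r = 5

Work in coordinates with L = (0, 0), E = (1, 0), A = (0, 1).
1. M lies on line AL with AM:ML = -1:4 ⇒ M = (0, 4/3)
2. G is the midpoint of AL ⇒ G = (0, 1/2)
3. U lies on line EL with EU:UL = 1:5 ⇒ U = (5/6, 0)
4. With UJ:JG = r, write λ = r/(r+1) so J = U + λ·(G−U); J is affine-linear in λ
5. K is the midpoint of LE ⇒ K = (1/2, 0)
6. S is the centroid of triangle GMJ ⇒ S is an affine combination of earlier points and hence also affine-linear in λ
Every point depending on J is an affine combination of J and λ-independent points, so each such coordinate is linear in λ; the λ² term in each signed area is a multiple of (G−U)×(G−U) = 0, so 2·[JUS] and 2·[KJG] are each linear in λ. Evaluating at λ=0 and λ=1:
  2·[JUS] = 25/108·λ,   2·[KJG] = -1/6·λ + 1/6
So [JUS]:[KJG] = (25/108·λ) / (-1/6·λ + 1/6). Setting this equal to 125/18:
  25/108·λ = 125/18·(-1/6·λ + 1/6)  ⇒  λ = 5/6
Then r = λ/(1−λ) = (5/6)/(1/6) = 5. Check: with r = 5, J = (5/36, 5/12) and [JUS]:[KJG] = 125/18 as required.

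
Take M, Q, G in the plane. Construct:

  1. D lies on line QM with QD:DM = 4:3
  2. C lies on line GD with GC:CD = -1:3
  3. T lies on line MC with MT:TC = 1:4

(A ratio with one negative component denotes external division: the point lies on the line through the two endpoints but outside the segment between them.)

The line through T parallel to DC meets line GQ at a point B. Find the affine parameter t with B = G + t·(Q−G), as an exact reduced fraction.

Assign M = (0, 0), Q = (1, 0), G = (0, 1) — the answer is frame-independent, so this choice is without loss of generality.
1. D lies on line QM with QD:DM = 4:3 ⇒ D = (3/7, 0)
2. C lies on line GD with GC:CD = -1:3 ⇒ C = (-3/14, 3/2)
3. T lies on line MC with MT:TC = 1:4 ⇒ T = (-3/70, 3/10)
through T parallel to DC: direction (-9/14, 3/2); meets GQ at B = (-3/5, 8/5)
B = G + t·(Q−G) with t = -3/5

t = -3/5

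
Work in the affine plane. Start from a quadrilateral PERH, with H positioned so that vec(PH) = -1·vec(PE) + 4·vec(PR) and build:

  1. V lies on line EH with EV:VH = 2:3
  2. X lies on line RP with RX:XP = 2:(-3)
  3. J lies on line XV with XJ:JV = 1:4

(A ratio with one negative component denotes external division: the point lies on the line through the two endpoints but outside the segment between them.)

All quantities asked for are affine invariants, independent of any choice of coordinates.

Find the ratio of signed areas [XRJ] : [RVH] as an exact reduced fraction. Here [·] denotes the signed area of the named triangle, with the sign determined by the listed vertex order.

[XRJ]:[RVH] = 1/15

Choose coordinates P = (0, 0), E = (1, 0), R = (0, 1), H = (-1, 4).
1. V lies on line EH with EV:VH = 2:3 ⇒ V = (1/5, 8/5)
2. X lies on line RP with RX:XP = 2:(-3) ⇒ X = (0, 3)
3. J lies on line XV with XJ:JV = 1:4 ⇒ J = (1/25, 68/25)
2·[XRJ] = 2/25, 2·[RVH] = 6/5
[XRJ]:[RVH] = 2/25:6/5 = 1/15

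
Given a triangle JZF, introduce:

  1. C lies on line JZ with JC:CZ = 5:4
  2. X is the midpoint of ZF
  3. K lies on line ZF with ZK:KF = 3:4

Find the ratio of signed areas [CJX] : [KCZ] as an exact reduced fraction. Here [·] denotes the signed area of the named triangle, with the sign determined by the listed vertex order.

[CJX]:[KCZ] = -35/24

Choose coordinates J = (0, 0), Z = (1, 0), F = (0, 1).
1. C lies on line JZ with JC:CZ = 5:4 ⇒ C = (5/9, 0)
2. X is the midpoint of ZF ⇒ X = (1/2, 1/2)
3. K lies on line ZF with ZK:KF = 3:4 ⇒ K = (4/7, 3/7)
2·[CJX] = -5/18, 2·[KCZ] = 4/21
[CJX]:[KCZ] = -5/18:4/21 = -35/24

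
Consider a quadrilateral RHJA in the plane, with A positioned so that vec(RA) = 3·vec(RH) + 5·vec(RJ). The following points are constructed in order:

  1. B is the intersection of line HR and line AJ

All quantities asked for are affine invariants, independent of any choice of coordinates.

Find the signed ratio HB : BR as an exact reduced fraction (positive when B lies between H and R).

HB:BR = -7/3

Work in coordinates with R = (0, 0), H = (1, 0), J = (0, 1), A = (3, 5).
1. B is the intersection of line HR and line AJ ⇒ B = (-3/4, 0)
B = H + t·(R−H) with t = 7/4, so HB:BR = t:(1−t) = 7/4:-3/4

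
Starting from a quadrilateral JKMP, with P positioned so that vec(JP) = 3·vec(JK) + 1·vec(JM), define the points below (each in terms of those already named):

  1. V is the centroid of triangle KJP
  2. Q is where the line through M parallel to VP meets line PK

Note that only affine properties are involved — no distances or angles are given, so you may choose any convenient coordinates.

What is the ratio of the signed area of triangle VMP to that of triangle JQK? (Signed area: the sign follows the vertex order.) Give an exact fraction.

Set J = (0, 0), K = (1, 0), M = (0, 1), P = (3, 1); any affine frame gives the same invariant.
1. V is the centroid of triangle KJP ⇒ V = (4/3, 1/3)
2. Q is where the line through M parallel to VP meets line PK ⇒ Q = (15, 7)
2·[VMP] = -2, 2·[JQK] = -7
[VMP]:[JQK] = -2:-7 = 2/7

[VMP]:[JQK] = 2/7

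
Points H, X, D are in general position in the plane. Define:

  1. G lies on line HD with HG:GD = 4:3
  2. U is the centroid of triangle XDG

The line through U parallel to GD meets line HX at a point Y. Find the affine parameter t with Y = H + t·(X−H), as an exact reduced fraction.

Set H = (0, 0), X = (1, 0), D = (0, 1); any affine frame gives the same invariant.
1. G lies on line HD with HG:GD = 4:3 ⇒ G = (0, 4/7)
2. U is the centroid of triangle XDG ⇒ U = (1/3, 11/21)
through U parallel to GD: direction (0, 3/7); meets HX at Y = (1/3, 0)
Y = H + t·(X−H) with t = 1/3

t = 1/3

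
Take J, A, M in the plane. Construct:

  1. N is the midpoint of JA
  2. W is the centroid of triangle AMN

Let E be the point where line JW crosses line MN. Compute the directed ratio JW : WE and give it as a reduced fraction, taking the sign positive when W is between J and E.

Set J = (0, 0), A = (1, 0), M = (0, 1); any affine frame gives the same invariant.
1. N is the midpoint of JA ⇒ N = (1/2, 0)
2. W is the centroid of triangle AMN ⇒ W = (1/2, 1/3)
line JW meets MN at E = (3/8, 1/4)
W = J + t·(E−J) with t = 4/3, so JW:WE = 4/3:-1/3

JW:WE = -4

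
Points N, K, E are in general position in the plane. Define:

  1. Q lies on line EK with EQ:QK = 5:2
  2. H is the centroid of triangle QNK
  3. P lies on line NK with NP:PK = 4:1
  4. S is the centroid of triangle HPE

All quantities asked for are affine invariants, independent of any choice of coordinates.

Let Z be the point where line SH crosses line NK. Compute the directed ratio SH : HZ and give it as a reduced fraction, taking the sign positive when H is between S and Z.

SH:HZ = 17/6

Choose coordinates N = (0, 0), K = (1, 0), E = (0, 1).
1. Q lies on line EK with EQ:QK = 5:2 ⇒ Q = (5/7, 2/7)
2. H is the centroid of triangle QNK ⇒ H = (4/7, 2/21)
3. P lies on line NK with NP:PK = 4:1 ⇒ P = (4/5, 0)
4. S is the centroid of triangle HPE ⇒ S = (16/35, 23/63)
line SH meets NK at Z = (52/85, 0)
H = S + t·(Z−S) with t = 17/23, so SH:HZ = 17/23:6/23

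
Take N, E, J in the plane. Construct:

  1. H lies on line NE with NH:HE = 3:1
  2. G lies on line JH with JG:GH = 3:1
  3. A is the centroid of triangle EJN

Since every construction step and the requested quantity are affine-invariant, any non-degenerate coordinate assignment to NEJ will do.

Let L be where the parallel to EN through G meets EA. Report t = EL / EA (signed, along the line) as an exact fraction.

t = 3/4

Work in coordinates with N = (0, 0), E = (1, 0), J = (0, 1).
1. H lies on line NE with NH:HE = 3:1 ⇒ H = (3/4, 0)
2. G lies on line JH with JG:GH = 3:1 ⇒ G = (9/16, 1/4)
3. A is the centroid of triangle EJN ⇒ A = (1/3, 1/3)
through G parallel to EN: direction (-1, 0); meets EA at L = (1/2, 1/4)
L = E + t·(A−E) with t = 3/4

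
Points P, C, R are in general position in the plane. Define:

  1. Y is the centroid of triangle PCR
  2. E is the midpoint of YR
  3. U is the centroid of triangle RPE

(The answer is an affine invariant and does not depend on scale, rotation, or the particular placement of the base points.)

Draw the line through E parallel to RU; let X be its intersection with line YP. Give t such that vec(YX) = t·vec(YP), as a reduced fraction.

t = 1/3

Choose coordinates P = (0, 0), C = (1, 0), R = (0, 1).
1. Y is the centroid of triangle PCR ⇒ Y = (1/3, 1/3)
2. E is the midpoint of YR ⇒ E = (1/6, 2/3)
3. U is the centroid of triangle RPE ⇒ U = (1/18, 5/9)
through E parallel to RU: direction (1/18, -4/9); meets YP at X = (2/9, 2/9)
X = Y + t·(P−Y) with t = 1/3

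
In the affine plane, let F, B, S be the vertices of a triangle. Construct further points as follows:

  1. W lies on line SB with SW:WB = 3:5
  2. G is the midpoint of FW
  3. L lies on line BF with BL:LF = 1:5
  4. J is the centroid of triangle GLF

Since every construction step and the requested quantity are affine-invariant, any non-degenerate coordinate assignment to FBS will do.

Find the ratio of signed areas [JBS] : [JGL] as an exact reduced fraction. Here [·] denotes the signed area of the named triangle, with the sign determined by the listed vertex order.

Choose coordinates F = (0, 0), B = (1, 0), S = (0, 1).
1. W lies on line SB with SW:WB = 3:5 ⇒ W = (3/8, 5/8)
2. G is the midpoint of FW ⇒ G = (3/16, 5/16)
3. L lies on line BF with BL:LF = 1:5 ⇒ L = (5/6, 0)
4. J is the centroid of triangle GLF ⇒ J = (49/144, 5/48)
2·[JBS] = 5/9, 2·[JGL] = -25/288
[JBS]:[JGL] = 5/9:-25/288 = -32/5

[JBS]:[JGL] = -32/5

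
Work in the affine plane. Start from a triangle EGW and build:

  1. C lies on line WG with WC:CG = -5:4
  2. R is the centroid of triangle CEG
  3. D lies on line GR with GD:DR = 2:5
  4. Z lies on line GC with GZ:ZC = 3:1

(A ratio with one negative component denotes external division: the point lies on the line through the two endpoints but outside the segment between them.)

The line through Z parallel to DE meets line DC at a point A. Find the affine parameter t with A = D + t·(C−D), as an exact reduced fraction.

Choose coordinates E = (0, 0), G = (1, 0), W = (0, 1).
1. C lies on line WG with WC:CG = -5:4 ⇒ C = (5, -4)
2. R is the centroid of triangle CEG ⇒ R = (2, -4/3)
3. D lies on line GR with GD:DR = 2:5 ⇒ D = (9/7, -8/21)
4. Z lies on line GC with GZ:ZC = 3:1 ⇒ Z = (4, -3)
through Z parallel to DE: direction (-9/7, 8/21); meets DC at A = (943/238, -1067/357)
A = D + t·(C−D) with t = 49/68

t = 49/68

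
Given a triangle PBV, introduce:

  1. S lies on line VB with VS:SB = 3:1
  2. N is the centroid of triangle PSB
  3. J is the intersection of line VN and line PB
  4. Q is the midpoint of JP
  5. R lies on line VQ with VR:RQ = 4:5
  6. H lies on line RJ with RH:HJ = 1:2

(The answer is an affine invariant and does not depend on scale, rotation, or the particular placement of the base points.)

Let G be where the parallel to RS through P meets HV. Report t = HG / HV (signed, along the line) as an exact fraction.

t = -379/344

Choose coordinates P = (0, 0), B = (1, 0), V = (0, 1).
1. S lies on line VB with VS:SB = 3:1 ⇒ S = (3/4, 1/4)
2. N is the centroid of triangle PSB ⇒ N = (7/12, 1/12)
3. J is the intersection of line VN and line PB ⇒ J = (7/11, 0)
4. Q is the midpoint of JP ⇒ Q = (7/22, 0)
5. R lies on line VQ with VR:RQ = 4:5 ⇒ R = (14/99, 5/9)
6. H lies on line RJ with RH:HJ = 1:2 ⇒ H = (91/297, 10/27)
through P parallel to RS: direction (241/396, -11/36); meets HV at G = (21931/34056, -1001/3096)
G = H + t·(V−H) with t = -379/344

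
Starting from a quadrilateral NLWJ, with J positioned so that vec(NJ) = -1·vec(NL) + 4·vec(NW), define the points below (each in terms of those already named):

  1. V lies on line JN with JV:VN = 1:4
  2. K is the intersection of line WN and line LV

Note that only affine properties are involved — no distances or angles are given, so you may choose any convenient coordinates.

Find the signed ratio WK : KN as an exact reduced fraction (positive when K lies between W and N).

WK:KN = -7/16

Work in coordinates with N = (0, 0), L = (1, 0), W = (0, 1), J = (-1, 4).
1. V lies on line JN with JV:VN = 1:4 ⇒ V = (-4/5, 16/5)
2. K is the intersection of line WN and line LV ⇒ K = (0, 16/9)
K = W + t·(N−W) with t = -7/9, so WK:KN = t:(1−t) = -7/9:16/9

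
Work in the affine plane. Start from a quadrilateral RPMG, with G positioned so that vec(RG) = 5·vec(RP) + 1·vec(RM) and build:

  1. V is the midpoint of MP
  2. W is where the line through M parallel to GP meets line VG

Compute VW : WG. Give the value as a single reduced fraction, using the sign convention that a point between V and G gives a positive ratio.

VW:WG = -1/2

Work in coordinates with R = (0, 0), P = (1, 0), M = (0, 1), G = (5, 1).
1. V is the midpoint of MP ⇒ V = (1/2, 1/2)
2. W is where the line through M parallel to GP meets line VG ⇒ W = (-4, 0)
W = V + t·(G−V) with t = -1, so VW:WG = t:(1−t) = -1:2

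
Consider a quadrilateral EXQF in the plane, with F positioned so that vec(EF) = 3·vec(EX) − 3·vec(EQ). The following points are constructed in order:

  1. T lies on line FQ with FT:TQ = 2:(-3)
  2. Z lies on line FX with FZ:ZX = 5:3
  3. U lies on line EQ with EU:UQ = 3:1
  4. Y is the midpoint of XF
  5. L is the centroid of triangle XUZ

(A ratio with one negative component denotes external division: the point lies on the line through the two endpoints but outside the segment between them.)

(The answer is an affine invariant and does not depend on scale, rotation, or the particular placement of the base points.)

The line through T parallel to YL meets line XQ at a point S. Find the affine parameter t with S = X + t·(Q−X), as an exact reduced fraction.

t = 22/7

Choose coordinates E = (0, 0), X = (1, 0), Q = (0, 1), F = (3, -3).
1. T lies on line FQ with FT:TQ = 2:(-3) ⇒ T = (9, -11)
2. Z lies on line FX with FZ:ZX = 5:3 ⇒ Z = (7/4, -9/8)
3. U lies on line EQ with EU:UQ = 3:1 ⇒ U = (0, 3/4)
4. Y is the midpoint of XF ⇒ Y = (2, -3/2)
5. L is the centroid of triangle XUZ ⇒ L = (11/12, -1/8)
through T parallel to YL: direction (-13/12, 11/8); meets XQ at S = (-15/7, 22/7)
S = X + t·(Q−X) with t = 22/7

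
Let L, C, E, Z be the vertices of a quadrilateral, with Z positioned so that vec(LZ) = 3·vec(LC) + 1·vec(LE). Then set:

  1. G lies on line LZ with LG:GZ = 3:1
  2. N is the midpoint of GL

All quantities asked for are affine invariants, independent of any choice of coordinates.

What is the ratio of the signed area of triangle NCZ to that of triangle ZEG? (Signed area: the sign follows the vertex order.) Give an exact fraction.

[NCZ]:[ZEG] = 5/6

Set L = (0, 0), C = (1, 0), E = (0, 1), Z = (3, 1); any affine frame gives the same invariant.
1. G lies on line LZ with LG:GZ = 3:1 ⇒ G = (9/4, 3/4)
2. N is the midpoint of GL ⇒ N = (9/8, 3/8)
2·[NCZ] = 5/8, 2·[ZEG] = 3/4
[NCZ]:[ZEG] = 5/8:3/4 = 5/6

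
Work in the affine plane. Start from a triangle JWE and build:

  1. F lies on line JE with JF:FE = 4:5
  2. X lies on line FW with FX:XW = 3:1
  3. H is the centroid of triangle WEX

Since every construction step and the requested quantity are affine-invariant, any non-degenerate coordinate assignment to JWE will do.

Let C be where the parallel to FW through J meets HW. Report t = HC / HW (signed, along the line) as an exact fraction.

t = 17/5

Work in coordinates with J = (0, 0), W = (1, 0), E = (0, 1).
1. F lies on line JE with JF:FE = 4:5 ⇒ F = (0, 4/9)
2. X lies on line FW with FX:XW = 3:1 ⇒ X = (3/4, 1/9)
3. H is the centroid of triangle WEX ⇒ H = (7/12, 10/27)
through J parallel to FW: direction (1, -4/9); meets HW at C = (2, -8/9)
C = H + t·(W−H) with t = 17/5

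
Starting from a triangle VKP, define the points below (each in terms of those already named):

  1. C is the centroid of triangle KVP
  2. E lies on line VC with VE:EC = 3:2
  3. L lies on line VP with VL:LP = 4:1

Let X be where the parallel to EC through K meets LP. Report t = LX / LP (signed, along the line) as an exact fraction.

t = -9

Choose coordinates V = (0, 0), K = (1, 0), P = (0, 1).
1. C is the centroid of triangle KVP ⇒ C = (1/3, 1/3)
2. E lies on line VC with VE:EC = 3:2 ⇒ E = (1/5, 1/5)
3. L lies on line VP with VL:LP = 4:1 ⇒ L = (0, 4/5)
through K parallel to EC: direction (2/15, 2/15); meets LP at X = (0, -1)
X = L + t·(P−L) with t = -9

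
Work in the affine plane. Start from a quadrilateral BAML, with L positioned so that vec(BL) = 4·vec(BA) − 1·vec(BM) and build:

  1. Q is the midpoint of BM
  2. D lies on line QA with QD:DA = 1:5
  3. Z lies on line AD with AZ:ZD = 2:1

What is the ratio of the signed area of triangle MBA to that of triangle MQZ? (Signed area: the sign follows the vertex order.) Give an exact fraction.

Assign B = (0, 0), A = (1, 0), M = (0, 1), L = (4, -1) — the answer is frame-independent, so this choice is without loss of generality.
1. Q is the midpoint of BM ⇒ Q = (0, 1/2)
2. D lies on line QA with QD:DA = 1:5 ⇒ D = (1/6, 5/12)
3. Z lies on line AD with AZ:ZD = 2:1 ⇒ Z = (4/9, 5/18)
2·[MBA] = 1, 2·[MQZ] = 2/9
[MBA]:[MQZ] = 1:2/9 = 9/2

[MBA]:[MQZ] = 9/2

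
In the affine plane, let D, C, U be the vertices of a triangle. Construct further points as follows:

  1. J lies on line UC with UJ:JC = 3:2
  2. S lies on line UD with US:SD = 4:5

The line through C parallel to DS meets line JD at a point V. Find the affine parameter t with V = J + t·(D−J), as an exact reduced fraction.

Work in coordinates with D = (0, 0), C = (1, 0), U = (0, 1).
1. J lies on line UC with UJ:JC = 3:2 ⇒ J = (3/5, 2/5)
2. S lies on line UD with US:SD = 4:5 ⇒ S = (0, 5/9)
through C parallel to DS: direction (0, 5/9); meets JD at V = (1, 2/3)
V = J + t·(D−J) with t = -2/3

t = -2/3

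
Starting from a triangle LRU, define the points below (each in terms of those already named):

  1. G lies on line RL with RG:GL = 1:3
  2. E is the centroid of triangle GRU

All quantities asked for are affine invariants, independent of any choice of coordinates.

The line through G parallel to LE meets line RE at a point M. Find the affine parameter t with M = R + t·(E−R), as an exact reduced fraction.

Assign L = (0, 0), R = (1, 0), U = (0, 1) — the answer is frame-independent, so this choice is without loss of generality.
1. G lies on line RL with RG:GL = 1:3 ⇒ G = (3/4, 0)
2. E is the centroid of triangle GRU ⇒ E = (7/12, 1/3)
through G parallel to LE: direction (7/12, 1/3); meets RE at M = (43/48, 1/12)
M = R + t·(E−R) with t = 1/4

t = 1/4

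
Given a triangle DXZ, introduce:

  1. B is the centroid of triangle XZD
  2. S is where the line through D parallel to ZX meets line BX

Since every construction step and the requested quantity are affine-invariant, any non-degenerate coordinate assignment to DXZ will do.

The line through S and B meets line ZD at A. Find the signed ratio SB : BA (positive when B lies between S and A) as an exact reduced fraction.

SB:BA = -4

Work in coordinates with D = (0, 0), X = (1, 0), Z = (0, 1).
1. B is the centroid of triangle XZD ⇒ B = (1/3, 1/3)
2. S is where the line through D parallel to ZX meets line BX ⇒ S = (-1, 1)
line SB meets ZD at A = (0, 1/2)
B = S + t·(A−S) with t = 4/3, so SB:BA = 4/3:-1/3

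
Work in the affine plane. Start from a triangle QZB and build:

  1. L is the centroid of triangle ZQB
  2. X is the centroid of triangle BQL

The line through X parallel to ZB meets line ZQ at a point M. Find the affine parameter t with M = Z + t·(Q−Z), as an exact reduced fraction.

Work in coordinates with Q = (0, 0), Z = (1, 0), B = (0, 1).
1. L is the centroid of triangle ZQB ⇒ L = (1/3, 1/3)
2. X is the centroid of triangle BQL ⇒ X = (1/9, 4/9)
through X parallel to ZB: direction (-1, 1); meets ZQ at M = (5/9, 0)
M = Z + t·(Q−Z) with t = 4/9

t = 4/9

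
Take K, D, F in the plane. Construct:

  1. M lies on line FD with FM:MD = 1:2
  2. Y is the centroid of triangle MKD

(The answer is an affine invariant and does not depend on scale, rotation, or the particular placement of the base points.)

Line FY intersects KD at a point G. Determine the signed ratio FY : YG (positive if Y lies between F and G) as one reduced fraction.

Choose coordinates K = (0, 0), D = (1, 0), F = (0, 1).
1. M lies on line FD with FM:MD = 1:2 ⇒ M = (1/3, 2/3)
2. Y is the centroid of triangle MKD ⇒ Y = (4/9, 2/9)
line FY meets KD at G = (4/7, 0)
Y = F + t·(G−F) with t = 7/9, so FY:YG = 7/9:2/9

FY:YG = 7/2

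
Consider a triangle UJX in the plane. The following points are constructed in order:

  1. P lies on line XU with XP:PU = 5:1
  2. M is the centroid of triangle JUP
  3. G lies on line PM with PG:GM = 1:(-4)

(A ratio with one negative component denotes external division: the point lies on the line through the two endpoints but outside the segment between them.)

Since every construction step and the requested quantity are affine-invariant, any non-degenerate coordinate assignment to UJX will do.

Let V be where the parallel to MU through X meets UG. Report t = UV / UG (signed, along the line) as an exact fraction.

t = 9/2

Assign U = (0, 0), J = (1, 0), X = (0, 1) — the answer is frame-independent, so this choice is without loss of generality.
1. P lies on line XU with XP:PU = 5:1 ⇒ P = (0, 1/6)
2. M is the centroid of triangle JUP ⇒ M = (1/3, 1/18)
3. G lies on line PM with PG:GM = 1:(-4) ⇒ G = (-1/9, 11/54)
through X parallel to MU: direction (-1/3, -1/18); meets UG at V = (-1/2, 11/12)
V = U + t·(G−U) with t = 9/2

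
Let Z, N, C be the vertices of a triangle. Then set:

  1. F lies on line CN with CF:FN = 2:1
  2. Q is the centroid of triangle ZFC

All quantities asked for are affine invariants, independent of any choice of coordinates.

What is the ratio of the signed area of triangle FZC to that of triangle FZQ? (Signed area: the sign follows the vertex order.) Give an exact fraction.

[FZC]:[FZQ] = 3

Assign Z = (0, 0), N = (1, 0), C = (0, 1) — the answer is frame-independent, so this choice is without loss of generality.
1. F lies on line CN with CF:FN = 2:1 ⇒ F = (2/3, 1/3)
2. Q is the centroid of triangle ZFC ⇒ Q = (2/9, 4/9)
2·[FZC] = -2/3, 2·[FZQ] = -2/9
[FZC]:[FZQ] = -2/3:-2/9 = 3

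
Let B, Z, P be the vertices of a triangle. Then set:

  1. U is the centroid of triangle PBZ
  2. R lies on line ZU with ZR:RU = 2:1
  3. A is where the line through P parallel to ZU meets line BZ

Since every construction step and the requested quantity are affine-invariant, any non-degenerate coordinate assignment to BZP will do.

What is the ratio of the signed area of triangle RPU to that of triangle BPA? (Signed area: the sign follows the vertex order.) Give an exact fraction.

[RPU]:[BPA] = -1/18

Choose coordinates B = (0, 0), Z = (1, 0), P = (0, 1).
1. U is the centroid of triangle PBZ ⇒ U = (1/3, 1/3)
2. R lies on line ZU with ZR:RU = 2:1 ⇒ R = (5/9, 2/9)
3. A is where the line through P parallel to ZU meets line BZ ⇒ A = (2, 0)
2·[RPU] = 1/9, 2·[BPA] = -2
[RPU]:[BPA] = 1/9:-2 = -1/18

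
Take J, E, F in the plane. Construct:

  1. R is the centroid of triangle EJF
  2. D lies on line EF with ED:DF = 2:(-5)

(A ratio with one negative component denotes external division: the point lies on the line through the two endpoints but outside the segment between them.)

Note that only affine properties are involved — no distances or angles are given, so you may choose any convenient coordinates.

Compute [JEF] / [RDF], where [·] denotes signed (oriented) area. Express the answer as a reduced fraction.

[JEF]:[RDF] = 9/5

Choose coordinates J = (0, 0), E = (1, 0), F = (0, 1).
1. R is the centroid of triangle EJF ⇒ R = (1/3, 1/3)
2. D lies on line EF with ED:DF = 2:(-5) ⇒ D = (5/3, -2/3)
2·[JEF] = 1, 2·[RDF] = 5/9
[JEF]:[RDF] = 1:5/9 = 9/5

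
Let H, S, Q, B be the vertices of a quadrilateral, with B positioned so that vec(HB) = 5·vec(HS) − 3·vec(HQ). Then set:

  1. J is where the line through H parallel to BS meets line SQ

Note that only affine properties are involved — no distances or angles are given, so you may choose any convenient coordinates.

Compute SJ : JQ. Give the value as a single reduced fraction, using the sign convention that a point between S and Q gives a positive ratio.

SJ:JQ = -3/4

Choose coordinates H = (0, 0), S = (1, 0), Q = (0, 1), B = (5, -3).
1. J is where the line through H parallel to BS meets line SQ ⇒ J = (4, -3)
J = S + t·(Q−S) with t = -3, so SJ:JQ = t:(1−t) = -3:4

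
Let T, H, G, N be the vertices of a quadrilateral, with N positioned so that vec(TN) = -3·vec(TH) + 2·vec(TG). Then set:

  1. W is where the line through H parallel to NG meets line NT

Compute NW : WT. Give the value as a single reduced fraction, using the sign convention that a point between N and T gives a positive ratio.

NW:WT = 2

Assign T = (0, 0), H = (1, 0), G = (0, 1), N = (-3, 2) — the answer is frame-independent, so this choice is without loss of generality.
1. W is where the line through H parallel to NG meets line NT ⇒ W = (-1, 2/3)
W = N + t·(T−N) with t = 2/3, so NW:WT = t:(1−t) = 2/3:1/3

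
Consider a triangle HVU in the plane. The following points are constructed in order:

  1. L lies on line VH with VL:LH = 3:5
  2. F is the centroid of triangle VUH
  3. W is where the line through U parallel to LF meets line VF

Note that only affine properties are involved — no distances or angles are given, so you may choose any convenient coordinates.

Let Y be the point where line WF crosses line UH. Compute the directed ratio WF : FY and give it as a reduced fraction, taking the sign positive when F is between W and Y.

Choose coordinates H = (0, 0), V = (1, 0), U = (0, 1).
1. L lies on line VH with VL:LH = 3:5 ⇒ L = (5/8, 0)
2. F is the centroid of triangle VUH ⇒ F = (1/3, 1/3)
3. W is where the line through U parallel to LF meets line VF ⇒ W = (7/9, 1/9)
line WF meets UH at Y = (0, 1/2)
F = W + t·(Y−W) with t = 4/7, so WF:FY = 4/7:3/7

WF:FY = 4/3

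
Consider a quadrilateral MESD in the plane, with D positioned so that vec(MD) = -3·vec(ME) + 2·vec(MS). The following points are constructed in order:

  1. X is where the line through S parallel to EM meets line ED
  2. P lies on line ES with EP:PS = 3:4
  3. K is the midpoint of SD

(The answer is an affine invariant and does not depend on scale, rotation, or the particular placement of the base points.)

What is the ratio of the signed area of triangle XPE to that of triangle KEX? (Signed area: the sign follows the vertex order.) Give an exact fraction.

[XPE]:[KEX] = 6/7

Assign M = (0, 0), E = (1, 0), S = (0, 1), D = (-3, 2) — the answer is frame-independent, so this choice is without loss of generality.
1. X is where the line through S parallel to EM meets line ED ⇒ X = (-1, 1)
2. P lies on line ES with EP:PS = 3:4 ⇒ P = (4/7, 3/7)
3. K is the midpoint of SD ⇒ K = (-3/2, 3/2)
2·[XPE] = -3/7, 2·[KEX] = -1/2
[XPE]:[KEX] = -3/7:-1/2 = 6/7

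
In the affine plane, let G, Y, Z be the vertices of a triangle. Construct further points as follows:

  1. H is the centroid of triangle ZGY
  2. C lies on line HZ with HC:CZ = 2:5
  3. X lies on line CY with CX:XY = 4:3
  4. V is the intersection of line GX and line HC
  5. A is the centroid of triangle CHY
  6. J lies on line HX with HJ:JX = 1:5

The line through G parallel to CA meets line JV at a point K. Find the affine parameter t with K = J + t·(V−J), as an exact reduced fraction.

Set G = (0, 0), Y = (1, 0), Z = (0, 1); any affine frame gives the same invariant.
1. H is the centroid of triangle ZGY ⇒ H = (1/3, 1/3)
2. C lies on line HZ with HC:CZ = 2:5 ⇒ C = (5/21, 11/21)
3. X lies on line CY with CX:XY = 4:3 ⇒ X = (33/49, 11/49)
4. V is the intersection of line GX and line HC ⇒ V = (3/7, 1/7)
5. A is the centroid of triangle CHY ⇒ A = (11/21, 2/7)
6. J lies on line HX with HJ:JX = 1:5 ⇒ J = (172/441, 139/441)
through G parallel to CA: direction (2/7, -5/21); meets JV at K = (30/53, -25/53)
K = J + t·(V−J) with t = 242/53

t = 242/53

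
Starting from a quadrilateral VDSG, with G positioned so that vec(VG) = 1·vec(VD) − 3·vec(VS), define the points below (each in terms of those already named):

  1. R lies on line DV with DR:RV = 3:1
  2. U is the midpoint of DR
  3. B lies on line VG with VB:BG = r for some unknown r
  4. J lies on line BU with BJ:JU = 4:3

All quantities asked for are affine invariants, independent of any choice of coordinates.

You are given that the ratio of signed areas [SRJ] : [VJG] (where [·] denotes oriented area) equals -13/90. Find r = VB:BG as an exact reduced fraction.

Work in coordinates with V = (0, 0), D = (1, 0), S = (0, 1), G = (1, -3).
1. R lies on line DV with DR:RV = 3:1 ⇒ R = (1/4, 0)
2. U is the midpoint of DR ⇒ U = (5/8, 0)
3. With VB:BG = r, write λ = r/(r+1) so B = V + λ·(G−V); B is affine-linear in λ
4. J lies on line BU with BJ:JU = 4:3 ⇒ J is an affine combination of earlier points and hence also affine-linear in λ
Every point depending on B is an affine combination of B and λ-independent points, so each such coordinate is linear in λ; the λ² term in each signed area is a multiple of (G−V)×(G−V) = 0, so 2·[SRJ] and 2·[VJG] are each linear in λ. Evaluating at λ=0 and λ=1:
  2·[SRJ] = 3/28·λ + 3/28,   2·[VJG] = -15/14
So [SRJ]:[VJG] = (3/28·λ + 3/28) / (-15/14). Setting this equal to -13/90:
  3/28·λ + 3/28 = -13/90·(-15/14)  ⇒  λ = 4/9
Then r = λ/(1−λ) = (4/9)/(5/9) = 4/5. Check: with r = 4/5, B = (4/9, -4/3) and [SRJ]:[VJG] = -13/90 as required.

r = 4/5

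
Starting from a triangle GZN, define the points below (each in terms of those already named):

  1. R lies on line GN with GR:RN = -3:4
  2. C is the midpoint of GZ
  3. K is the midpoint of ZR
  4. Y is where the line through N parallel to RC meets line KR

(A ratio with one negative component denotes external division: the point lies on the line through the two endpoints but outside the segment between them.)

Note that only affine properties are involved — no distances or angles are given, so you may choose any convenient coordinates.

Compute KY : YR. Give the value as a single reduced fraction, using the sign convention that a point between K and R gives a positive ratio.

KY:YR = -11/8

Assign G = (0, 0), Z = (1, 0), N = (0, 1) — the answer is frame-independent, so this choice is without loss of generality.
1. R lies on line GN with GR:RN = -3:4 ⇒ R = (0, -3)
2. C is the midpoint of GZ ⇒ C = (1/2, 0)
3. K is the midpoint of ZR ⇒ K = (1/2, -3/2)
4. Y is where the line through N parallel to RC meets line KR ⇒ Y = (-4/3, -7)
Y = K + t·(R−K) with t = 11/3, so KY:YR = t:(1−t) = 11/3:-8/3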